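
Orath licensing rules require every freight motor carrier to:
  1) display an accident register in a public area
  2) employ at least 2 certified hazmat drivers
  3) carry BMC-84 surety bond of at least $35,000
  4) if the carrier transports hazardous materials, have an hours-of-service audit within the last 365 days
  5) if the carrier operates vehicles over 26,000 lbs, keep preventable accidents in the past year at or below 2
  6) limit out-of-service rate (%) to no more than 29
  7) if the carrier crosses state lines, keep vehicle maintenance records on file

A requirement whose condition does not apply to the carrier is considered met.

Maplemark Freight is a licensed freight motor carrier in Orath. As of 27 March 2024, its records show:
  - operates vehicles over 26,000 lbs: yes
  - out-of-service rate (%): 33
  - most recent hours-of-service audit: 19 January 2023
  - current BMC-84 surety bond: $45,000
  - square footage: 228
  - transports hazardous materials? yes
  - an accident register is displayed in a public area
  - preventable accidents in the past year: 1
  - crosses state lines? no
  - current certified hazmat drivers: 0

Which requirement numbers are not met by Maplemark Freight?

1. accident register present → met
2. certified hazmat drivers 0 < 2 → not met
3. BMC-84 surety bond $45,000 ≥ $35,000 → met
4. condition 'transports hazardous materials' holds; hours-of-service audit 433 days ago vs limit 365 → not met
5. condition 'operates vehicles over 26,000 lbs' holds; preventable accidents in the past year 1 ≤ 2 → met
6. out-of-service rate (%) 33 > 29 → not met
7. condition 'crosses state lines' does not hold → requirement n/a → met
Not met: 2, 4, 6

2, 4, 6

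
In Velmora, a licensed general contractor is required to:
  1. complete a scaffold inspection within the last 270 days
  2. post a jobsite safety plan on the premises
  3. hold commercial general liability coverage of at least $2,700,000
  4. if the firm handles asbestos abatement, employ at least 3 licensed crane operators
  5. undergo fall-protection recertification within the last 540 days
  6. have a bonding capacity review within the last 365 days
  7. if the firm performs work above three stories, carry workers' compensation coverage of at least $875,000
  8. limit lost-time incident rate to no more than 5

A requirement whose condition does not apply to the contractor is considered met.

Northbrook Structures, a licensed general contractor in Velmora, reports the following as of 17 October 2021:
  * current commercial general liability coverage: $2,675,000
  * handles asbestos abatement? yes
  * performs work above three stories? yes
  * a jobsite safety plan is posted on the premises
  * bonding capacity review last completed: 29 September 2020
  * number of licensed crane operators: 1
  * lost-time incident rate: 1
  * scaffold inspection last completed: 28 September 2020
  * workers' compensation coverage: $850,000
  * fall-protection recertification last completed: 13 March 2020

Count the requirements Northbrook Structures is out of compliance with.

1. scaffold inspection 384 days ago vs limit 270 → not met
2. jobsite safety plan present → met
3. commercial general liability coverage $2,675,000 < $2,700,000 → not met
4. condition 'handles asbestos abatement' holds; licensed crane operators 1 < 3 → not met
5. fall-protection recertification 583 days ago vs limit 540 → not met
6. bonding capacity review 383 days ago vs limit 365 → not met
7. condition 'performs work above three stories' holds; workers' compensation coverage $850,000 < $875,000 → not met
8. lost-time incident rate 1 ≤ 5 → met
Not met: 6 of 8

6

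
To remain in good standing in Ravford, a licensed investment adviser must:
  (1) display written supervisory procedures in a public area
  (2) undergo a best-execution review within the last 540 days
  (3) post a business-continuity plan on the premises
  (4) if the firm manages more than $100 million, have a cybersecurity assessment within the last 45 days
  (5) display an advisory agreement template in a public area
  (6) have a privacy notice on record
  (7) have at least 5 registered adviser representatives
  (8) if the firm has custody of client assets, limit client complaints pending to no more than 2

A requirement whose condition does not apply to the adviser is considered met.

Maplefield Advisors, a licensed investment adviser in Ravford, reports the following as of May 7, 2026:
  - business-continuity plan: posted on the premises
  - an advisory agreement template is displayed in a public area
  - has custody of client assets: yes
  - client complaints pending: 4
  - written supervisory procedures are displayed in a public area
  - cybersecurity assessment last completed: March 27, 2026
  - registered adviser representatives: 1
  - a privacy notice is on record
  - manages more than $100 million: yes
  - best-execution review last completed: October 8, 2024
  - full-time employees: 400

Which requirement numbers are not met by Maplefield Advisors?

1. written supervisory procedures present → met
2. best-execution review 576 days ago vs limit 540 → not met
3. business-continuity plan present → met
4. condition 'manages more than $100 million' holds; cybersecurity assessment 41 days ago vs limit 45 → met
5. advisory agreement template present → met
6. privacy notice present → met
7. registered adviser representatives 1 < 5 → not met
8. condition 'has custody of client assets' holds; client complaints pending 4 > 2 → not met
Not met: 2, 7, 8

2, 7, 8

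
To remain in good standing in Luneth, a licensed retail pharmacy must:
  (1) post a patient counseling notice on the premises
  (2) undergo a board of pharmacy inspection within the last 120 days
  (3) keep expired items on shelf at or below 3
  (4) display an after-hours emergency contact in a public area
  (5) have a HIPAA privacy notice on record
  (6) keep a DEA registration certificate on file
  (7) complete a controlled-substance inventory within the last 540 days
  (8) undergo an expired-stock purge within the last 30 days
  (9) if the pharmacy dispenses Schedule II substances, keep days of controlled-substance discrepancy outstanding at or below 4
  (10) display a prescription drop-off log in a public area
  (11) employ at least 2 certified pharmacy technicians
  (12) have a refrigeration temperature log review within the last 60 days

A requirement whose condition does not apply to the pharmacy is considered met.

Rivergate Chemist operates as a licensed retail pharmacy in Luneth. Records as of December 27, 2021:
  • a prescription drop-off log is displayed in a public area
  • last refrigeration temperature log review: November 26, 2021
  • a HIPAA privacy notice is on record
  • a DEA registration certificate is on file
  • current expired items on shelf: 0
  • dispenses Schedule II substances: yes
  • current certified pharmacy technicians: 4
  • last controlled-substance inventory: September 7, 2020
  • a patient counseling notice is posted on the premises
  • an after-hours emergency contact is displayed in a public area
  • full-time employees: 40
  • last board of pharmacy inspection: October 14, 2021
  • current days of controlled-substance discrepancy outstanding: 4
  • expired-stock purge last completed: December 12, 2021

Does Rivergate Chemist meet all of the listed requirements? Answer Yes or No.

Yes

1. patient counseling notice present → met
2. board of pharmacy inspection 74 days ago vs limit 120 → met
3. expired items on shelf 0 ≤ 3 → met
4. after-hours emergency contact present → met
5. HIPAA privacy notice present → met
6. DEA registration certificate present → met
7. controlled-substance inventory 476 days ago vs limit 540 → met
8. expired-stock purge 15 days ago vs limit 30 → met
9. condition 'dispenses Schedule II substances' holds; days of controlled-substance discrepancy outstanding 4 ≤ 4 → met
10. prescription drop-off log present → met
11. certified pharmacy technicians 4 ≥ 2 → met
12. refrigeration temperature log review 31 days ago vs limit 60 → met
All met.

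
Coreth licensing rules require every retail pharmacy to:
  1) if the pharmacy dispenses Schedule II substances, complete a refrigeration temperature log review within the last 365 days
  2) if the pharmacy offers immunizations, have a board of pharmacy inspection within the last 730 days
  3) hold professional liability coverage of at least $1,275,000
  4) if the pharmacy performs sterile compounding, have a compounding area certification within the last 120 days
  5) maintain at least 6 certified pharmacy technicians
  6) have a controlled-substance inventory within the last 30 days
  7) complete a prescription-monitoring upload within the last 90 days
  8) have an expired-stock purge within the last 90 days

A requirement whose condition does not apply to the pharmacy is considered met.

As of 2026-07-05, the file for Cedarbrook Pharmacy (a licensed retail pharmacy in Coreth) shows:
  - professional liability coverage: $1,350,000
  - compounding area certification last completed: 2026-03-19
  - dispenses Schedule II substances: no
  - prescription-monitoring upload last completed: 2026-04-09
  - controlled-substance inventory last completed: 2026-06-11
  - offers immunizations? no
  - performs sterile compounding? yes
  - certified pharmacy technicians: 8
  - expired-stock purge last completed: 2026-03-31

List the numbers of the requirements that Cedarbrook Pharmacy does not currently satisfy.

8

1. condition 'dispenses Schedule II substances' does not hold → requirement n/a → met
2. condition 'offers immunizations' does not hold → requirement n/a → met
3. professional liability coverage $1,350,000 ≥ $1,275,000 → met
4. condition 'performs sterile compounding' holds; compounding area certification 108 days ago vs limit 120 → met
5. certified pharmacy technicians 8 ≥ 6 → met
6. controlled-substance inventory 24 days ago vs limit 30 → met
7. prescription-monitoring upload 87 days ago vs limit 90 → met
8. expired-stock purge 96 days ago vs limit 90 → not met
Not met: 8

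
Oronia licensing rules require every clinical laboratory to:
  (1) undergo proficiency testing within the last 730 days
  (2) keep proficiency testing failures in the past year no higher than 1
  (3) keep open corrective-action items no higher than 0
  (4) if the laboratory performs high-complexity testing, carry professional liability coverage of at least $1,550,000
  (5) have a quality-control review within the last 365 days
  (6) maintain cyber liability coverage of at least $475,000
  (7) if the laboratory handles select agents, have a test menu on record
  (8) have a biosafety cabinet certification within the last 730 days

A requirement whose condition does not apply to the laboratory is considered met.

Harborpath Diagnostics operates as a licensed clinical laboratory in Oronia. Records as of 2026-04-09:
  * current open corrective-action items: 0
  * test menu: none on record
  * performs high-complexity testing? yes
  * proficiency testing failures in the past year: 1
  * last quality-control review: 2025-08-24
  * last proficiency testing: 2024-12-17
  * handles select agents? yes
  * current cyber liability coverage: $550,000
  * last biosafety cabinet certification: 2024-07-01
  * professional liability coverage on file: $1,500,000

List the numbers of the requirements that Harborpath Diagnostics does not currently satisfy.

1. proficiency testing 478 days ago vs limit 730 → met
2. proficiency testing failures in the past year 1 ≤ 1 → met
3. open corrective-action items 0 ≤ 0 → met
4. condition 'performs high-complexity testing' holds; professional liability coverage $1,500,000 < $1,550,000 → not met
5. quality-control review 228 days ago vs limit 365 → met
6. cyber liability coverage $550,000 ≥ $475,000 → met
7. condition 'handles select agents' holds; test menu absent → not met
8. biosafety cabinet certification 647 days ago vs limit 730 → met
Not met: 4, 7

4, 7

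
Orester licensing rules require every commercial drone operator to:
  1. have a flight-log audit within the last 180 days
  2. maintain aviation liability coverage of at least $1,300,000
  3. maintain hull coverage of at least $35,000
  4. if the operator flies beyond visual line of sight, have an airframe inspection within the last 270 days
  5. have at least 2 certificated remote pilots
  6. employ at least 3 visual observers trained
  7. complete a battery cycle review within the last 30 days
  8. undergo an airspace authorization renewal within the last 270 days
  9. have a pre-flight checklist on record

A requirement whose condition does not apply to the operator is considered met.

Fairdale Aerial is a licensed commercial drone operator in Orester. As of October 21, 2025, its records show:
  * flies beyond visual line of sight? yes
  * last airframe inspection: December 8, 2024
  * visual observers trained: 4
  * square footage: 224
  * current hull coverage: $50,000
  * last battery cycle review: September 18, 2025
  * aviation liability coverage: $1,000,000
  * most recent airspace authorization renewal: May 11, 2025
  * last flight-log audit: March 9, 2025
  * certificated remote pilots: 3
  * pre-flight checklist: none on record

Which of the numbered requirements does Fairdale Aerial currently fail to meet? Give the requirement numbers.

1. flight-log audit 226 days ago vs limit 180 → not met
2. aviation liability coverage $1,000,000 < $1,300,000 → not met
3. hull coverage $50,000 ≥ $35,000 → met
4. condition 'flies beyond visual line of sight' holds; airframe inspection 317 days ago vs limit 270 → not met
5. certificated remote pilots 3 ≥ 2 → met
6. visual observers trained 4 ≥ 3 → met
7. battery cycle review 33 days ago vs limit 30 → not met
8. airspace authorization renewal 163 days ago vs limit 270 → met
9. pre-flight checklist absent → not met
Not met: 1, 2, 4, 7, 9

1, 2, 4, 7, 9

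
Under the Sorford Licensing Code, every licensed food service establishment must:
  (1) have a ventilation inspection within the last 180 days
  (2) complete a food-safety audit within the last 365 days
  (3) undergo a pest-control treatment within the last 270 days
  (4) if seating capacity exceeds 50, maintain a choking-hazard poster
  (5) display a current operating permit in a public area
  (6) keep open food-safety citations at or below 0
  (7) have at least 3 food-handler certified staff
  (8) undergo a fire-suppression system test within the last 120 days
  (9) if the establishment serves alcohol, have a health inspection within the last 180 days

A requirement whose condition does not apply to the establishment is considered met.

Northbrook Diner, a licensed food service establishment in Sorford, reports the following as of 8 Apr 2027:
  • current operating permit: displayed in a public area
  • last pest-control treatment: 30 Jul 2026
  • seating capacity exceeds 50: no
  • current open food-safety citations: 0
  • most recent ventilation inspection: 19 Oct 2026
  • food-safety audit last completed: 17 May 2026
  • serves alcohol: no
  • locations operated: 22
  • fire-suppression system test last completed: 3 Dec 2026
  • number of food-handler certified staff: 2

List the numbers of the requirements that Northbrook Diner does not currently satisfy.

1. ventilation inspection 171 days ago vs limit 180 → met
2. food-safety audit 326 days ago vs limit 365 → met
3. pest-control treatment 252 days ago vs limit 270 → met
4. condition 'seating capacity exceeds 50' does not hold → requirement n/a → met
5. current operating permit present → met
6. open food-safety citations 0 ≤ 0 → met
7. food-handler certified staff 2 < 3 → not met
8. fire-suppression system test 126 days ago vs limit 120 → not met
9. condition 'serves alcohol' does not hold → requirement n/a → met
Not met: 7, 8

7, 8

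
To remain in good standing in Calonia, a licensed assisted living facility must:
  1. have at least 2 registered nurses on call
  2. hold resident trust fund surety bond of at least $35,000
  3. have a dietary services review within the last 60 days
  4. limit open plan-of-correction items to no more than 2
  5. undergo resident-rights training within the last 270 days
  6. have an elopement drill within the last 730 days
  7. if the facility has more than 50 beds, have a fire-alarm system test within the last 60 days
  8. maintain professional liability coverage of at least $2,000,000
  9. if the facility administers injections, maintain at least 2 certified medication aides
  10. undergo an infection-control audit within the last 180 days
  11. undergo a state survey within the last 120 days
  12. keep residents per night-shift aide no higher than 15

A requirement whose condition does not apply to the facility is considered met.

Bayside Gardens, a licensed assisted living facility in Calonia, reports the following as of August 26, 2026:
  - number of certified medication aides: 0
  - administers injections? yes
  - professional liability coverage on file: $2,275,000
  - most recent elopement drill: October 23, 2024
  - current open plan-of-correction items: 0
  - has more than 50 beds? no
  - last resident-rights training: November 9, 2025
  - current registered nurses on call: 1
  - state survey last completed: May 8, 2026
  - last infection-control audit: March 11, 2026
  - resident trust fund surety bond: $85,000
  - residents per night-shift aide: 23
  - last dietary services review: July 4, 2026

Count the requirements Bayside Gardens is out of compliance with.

1. registered nurses on call 1 < 2 → not met
2. resident trust fund surety bond $85,000 ≥ $35,000 → met
3. dietary services review 53 days ago vs limit 60 → met
4. open plan-of-correction items 0 ≤ 2 → met
5. resident-rights training 290 days ago vs limit 270 → not met
6. elopement drill 672 days ago vs limit 730 → met
7. condition 'has more than 50 beds' does not hold → requirement n/a → met
8. professional liability coverage $2,275,000 ≥ $2,000,000 → met
9. condition 'administers injections' holds; certified medication aides 0 < 2 → not met
10. infection-control audit 168 days ago vs limit 180 → met
11. state survey 110 days ago vs limit 120 → met
12. residents per night-shift aide 23 > 15 → not met
Not met: 4 of 12

4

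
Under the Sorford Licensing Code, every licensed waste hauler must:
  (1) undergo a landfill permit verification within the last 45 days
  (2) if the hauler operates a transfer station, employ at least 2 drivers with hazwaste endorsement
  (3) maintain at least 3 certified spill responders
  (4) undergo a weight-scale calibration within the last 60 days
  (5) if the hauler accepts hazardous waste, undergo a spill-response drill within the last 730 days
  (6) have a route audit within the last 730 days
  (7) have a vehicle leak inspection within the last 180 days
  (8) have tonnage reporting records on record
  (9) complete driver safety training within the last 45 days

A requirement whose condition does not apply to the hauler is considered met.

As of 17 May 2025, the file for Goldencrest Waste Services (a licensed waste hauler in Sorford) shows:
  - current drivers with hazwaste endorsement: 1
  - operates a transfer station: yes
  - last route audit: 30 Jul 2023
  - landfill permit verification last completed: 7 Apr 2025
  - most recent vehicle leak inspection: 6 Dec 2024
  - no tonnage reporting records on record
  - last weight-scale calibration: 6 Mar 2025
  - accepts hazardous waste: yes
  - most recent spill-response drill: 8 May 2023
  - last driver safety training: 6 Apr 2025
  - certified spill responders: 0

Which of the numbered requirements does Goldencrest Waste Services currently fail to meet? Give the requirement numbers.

2, 3, 4, 5, 8

1. landfill permit verification 40 days ago vs limit 45 → met
2. condition 'operates a transfer station' holds; drivers with hazwaste endorsement 1 < 2 → not met
3. certified spill responders 0 < 3 → not met
4. weight-scale calibration 72 days ago vs limit 60 → not met
5. condition 'accepts hazardous waste' holds; spill-response drill 740 days ago vs limit 730 → not met
6. route audit 657 days ago vs limit 730 → met
7. vehicle leak inspection 162 days ago vs limit 180 → met
8. tonnage reporting records absent → not met
9. driver safety training 41 days ago vs limit 45 → met
Not met: 2, 3, 4, 5, 8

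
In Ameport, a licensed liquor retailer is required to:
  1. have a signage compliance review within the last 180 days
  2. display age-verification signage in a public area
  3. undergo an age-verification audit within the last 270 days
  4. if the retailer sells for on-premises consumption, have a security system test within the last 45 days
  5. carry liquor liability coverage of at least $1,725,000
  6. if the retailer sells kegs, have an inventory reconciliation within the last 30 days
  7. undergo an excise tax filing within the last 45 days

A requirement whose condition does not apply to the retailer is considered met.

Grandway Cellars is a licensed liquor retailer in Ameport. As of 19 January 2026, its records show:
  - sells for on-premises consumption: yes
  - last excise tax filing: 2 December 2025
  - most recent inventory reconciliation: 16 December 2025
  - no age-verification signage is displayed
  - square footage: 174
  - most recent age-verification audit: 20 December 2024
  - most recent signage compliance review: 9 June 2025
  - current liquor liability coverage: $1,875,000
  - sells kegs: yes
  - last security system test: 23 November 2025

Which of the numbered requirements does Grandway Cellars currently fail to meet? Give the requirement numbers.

1, 2, 3, 4, 6, 7

1. signage compliance review 224 days ago vs limit 180 → not met
2. age-verification signage absent → not met
3. age-verification audit 395 days ago vs limit 270 → not met
4. condition 'sells for on-premises consumption' holds; security system test 57 days ago vs limit 45 → not met
5. liquor liability coverage $1,875,000 ≥ $1,725,000 → met
6. condition 'sells kegs' holds; inventory reconciliation 34 days ago vs limit 30 → not met
7. excise tax filing 48 days ago vs limit 45 → not met
Not met: 1, 2, 3, 4, 6, 7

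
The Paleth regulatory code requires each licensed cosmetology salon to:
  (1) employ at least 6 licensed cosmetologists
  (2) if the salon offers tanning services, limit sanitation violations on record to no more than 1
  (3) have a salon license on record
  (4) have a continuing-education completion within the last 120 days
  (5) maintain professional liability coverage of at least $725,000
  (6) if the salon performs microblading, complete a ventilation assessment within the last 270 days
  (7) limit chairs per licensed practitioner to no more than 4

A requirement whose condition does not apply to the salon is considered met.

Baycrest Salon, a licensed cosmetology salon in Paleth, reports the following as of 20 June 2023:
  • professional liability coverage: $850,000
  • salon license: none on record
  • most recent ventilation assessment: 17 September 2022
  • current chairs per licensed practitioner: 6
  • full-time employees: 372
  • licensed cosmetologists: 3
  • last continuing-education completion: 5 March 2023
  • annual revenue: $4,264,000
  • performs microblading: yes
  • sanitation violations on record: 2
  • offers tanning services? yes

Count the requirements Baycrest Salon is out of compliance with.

1. licensed cosmetologists 3 < 6 → not met
2. condition 'offers tanning services' holds; sanitation violations on record 2 > 1 → not met
3. salon license absent → not met
4. continuing-education completion 107 days ago vs limit 120 → met
5. professional liability coverage $850,000 ≥ $725,000 → met
6. condition 'performs microblading' holds; ventilation assessment 276 days ago vs limit 270 → not met
7. chairs per licensed practitioner 6 > 4 → not met
Not met: 5 of 7

5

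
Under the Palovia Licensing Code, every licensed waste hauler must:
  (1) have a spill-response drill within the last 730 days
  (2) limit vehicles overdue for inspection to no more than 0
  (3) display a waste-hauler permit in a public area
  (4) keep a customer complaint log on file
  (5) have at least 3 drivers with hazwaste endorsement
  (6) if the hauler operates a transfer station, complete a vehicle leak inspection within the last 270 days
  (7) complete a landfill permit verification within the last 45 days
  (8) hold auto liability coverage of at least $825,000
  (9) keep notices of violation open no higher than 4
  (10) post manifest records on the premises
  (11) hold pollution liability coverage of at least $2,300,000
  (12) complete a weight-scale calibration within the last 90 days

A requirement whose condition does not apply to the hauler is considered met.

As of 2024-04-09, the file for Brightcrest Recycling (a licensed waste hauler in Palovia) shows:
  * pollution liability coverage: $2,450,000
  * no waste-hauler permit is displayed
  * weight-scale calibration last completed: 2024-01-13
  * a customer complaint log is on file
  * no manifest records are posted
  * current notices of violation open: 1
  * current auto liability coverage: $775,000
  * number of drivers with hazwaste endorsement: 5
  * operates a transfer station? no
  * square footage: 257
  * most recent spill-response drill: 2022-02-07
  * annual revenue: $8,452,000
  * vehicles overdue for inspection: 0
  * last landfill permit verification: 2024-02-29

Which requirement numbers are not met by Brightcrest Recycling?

1, 3, 8, 10

1. spill-response drill 792 days ago vs limit 730 → not met
2. vehicles overdue for inspection 0 ≤ 0 → met
3. waste-hauler permit absent → not met
4. customer complaint log present → met
5. drivers with hazwaste endorsement 5 ≥ 3 → met
6. condition 'operates a transfer station' does not hold → requirement n/a → met
7. landfill permit verification 40 days ago vs limit 45 → met
8. auto liability coverage $775,000 < $825,000 → not met
9. notices of violation open 1 ≤ 4 → met
10. manifest records absent → not met
11. pollution liability coverage $2,450,000 ≥ $2,300,000 → met
12. weight-scale calibration 87 days ago vs limit 90 → met
Not met: 1, 3, 8, 10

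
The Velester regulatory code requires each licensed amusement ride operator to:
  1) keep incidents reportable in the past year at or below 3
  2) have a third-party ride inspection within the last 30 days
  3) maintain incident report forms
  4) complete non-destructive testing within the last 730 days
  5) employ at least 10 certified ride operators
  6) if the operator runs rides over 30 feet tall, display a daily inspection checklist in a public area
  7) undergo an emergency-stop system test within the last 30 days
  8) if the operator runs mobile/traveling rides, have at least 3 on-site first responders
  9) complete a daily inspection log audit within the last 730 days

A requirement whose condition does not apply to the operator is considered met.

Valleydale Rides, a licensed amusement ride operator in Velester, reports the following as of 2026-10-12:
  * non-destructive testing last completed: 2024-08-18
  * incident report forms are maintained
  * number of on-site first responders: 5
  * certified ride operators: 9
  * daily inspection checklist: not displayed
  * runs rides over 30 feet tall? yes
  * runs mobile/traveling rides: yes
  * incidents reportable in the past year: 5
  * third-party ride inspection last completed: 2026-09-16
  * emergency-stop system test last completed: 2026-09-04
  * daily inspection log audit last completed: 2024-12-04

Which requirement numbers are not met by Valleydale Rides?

1, 4, 5, 6, 7

1. incidents reportable in the past year 5 > 3 → not met
2. third-party ride inspection 26 days ago vs limit 30 → met
3. incident report forms present → met
4. non-destructive testing 785 days ago vs limit 730 → not met
5. certified ride operators 9 < 10 → not met
6. condition 'runs rides over 30 feet tall' holds; daily inspection checklist absent → not met
7. emergency-stop system test 38 days ago vs limit 30 → not met
8. condition 'runs mobile/traveling rides' holds; on-site first responders 5 ≥ 3 → met
9. daily inspection log audit 677 days ago vs limit 730 → met
Not met: 1, 4, 5, 6, 7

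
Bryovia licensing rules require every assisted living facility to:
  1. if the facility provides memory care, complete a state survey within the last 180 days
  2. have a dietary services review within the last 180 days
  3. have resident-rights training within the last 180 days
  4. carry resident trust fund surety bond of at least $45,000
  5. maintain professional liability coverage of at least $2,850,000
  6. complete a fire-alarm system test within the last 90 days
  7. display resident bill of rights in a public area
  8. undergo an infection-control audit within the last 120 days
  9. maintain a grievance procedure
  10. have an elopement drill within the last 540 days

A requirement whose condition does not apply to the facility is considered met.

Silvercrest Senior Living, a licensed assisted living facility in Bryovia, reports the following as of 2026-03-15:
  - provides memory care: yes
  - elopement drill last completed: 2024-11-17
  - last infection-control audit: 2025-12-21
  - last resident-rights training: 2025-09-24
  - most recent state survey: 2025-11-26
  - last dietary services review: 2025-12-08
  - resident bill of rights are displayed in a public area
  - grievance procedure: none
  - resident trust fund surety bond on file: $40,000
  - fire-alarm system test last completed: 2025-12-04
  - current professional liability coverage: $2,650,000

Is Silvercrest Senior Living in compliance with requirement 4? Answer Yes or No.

4. resident trust fund surety bond $40,000 < $45,000 → not met

No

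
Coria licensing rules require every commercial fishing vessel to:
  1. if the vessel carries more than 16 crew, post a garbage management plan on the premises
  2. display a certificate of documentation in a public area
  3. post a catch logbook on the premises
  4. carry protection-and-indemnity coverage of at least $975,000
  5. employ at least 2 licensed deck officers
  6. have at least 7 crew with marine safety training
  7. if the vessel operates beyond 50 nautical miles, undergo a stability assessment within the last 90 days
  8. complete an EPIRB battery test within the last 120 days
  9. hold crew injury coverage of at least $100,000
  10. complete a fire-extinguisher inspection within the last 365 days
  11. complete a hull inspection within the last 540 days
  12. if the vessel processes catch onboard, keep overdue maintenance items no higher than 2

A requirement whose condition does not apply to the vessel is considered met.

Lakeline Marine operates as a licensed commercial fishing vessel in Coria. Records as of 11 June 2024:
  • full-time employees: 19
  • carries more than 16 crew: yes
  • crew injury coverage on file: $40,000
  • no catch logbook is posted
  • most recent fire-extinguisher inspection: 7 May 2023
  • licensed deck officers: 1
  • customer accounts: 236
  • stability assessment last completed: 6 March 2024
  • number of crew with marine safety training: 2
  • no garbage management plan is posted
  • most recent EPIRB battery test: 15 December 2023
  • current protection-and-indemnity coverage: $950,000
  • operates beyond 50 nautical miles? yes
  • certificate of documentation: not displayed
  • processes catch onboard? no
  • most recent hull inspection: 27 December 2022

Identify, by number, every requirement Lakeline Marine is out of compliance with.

1. condition 'carries more than 16 crew' holds; garbage management plan absent → not met
2. certificate of documentation absent → not met
3. catch logbook absent → not met
4. protection-and-indemnity coverage $950,000 < $975,000 → not met
5. licensed deck officers 1 < 2 → not met
6. crew with marine safety training 2 < 7 → not met
7. condition 'operates beyond 50 nautical miles' holds; stability assessment 97 days ago vs limit 90 → not met
8. EPIRB battery test 179 days ago vs limit 120 → not met
9. crew injury coverage $40,000 < $100,000 → not met
10. fire-extinguisher inspection 401 days ago vs limit 365 → not met
11. hull inspection 532 days ago vs limit 540 → met
12. condition 'processes catch onboard' does not hold → requirement n/a → met
Not met: 1, 2, 3, 4, 5, 6, 7, 8, 9, 10

1, 2, 3, 4, 5, 6, 7, 8, 9, 10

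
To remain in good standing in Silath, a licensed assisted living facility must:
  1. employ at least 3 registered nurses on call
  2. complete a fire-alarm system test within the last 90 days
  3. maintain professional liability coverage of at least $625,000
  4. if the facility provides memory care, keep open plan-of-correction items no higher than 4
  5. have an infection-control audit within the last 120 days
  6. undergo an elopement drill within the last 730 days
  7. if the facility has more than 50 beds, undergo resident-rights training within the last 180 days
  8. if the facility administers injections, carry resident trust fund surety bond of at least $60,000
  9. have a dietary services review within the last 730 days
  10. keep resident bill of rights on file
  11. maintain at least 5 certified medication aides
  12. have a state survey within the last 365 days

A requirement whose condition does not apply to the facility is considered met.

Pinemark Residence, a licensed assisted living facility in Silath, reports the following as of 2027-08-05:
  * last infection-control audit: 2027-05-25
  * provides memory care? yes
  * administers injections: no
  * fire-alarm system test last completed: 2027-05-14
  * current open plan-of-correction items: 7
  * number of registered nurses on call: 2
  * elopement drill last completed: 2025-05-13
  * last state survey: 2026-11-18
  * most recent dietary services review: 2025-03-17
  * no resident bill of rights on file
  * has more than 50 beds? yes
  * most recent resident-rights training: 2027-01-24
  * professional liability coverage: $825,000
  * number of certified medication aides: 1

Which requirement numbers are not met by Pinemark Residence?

1, 4, 6, 7, 9, 10, 11

1. registered nurses on call 2 < 3 → not met
2. fire-alarm system test 83 days ago vs limit 90 → met
3. professional liability coverage $825,000 ≥ $625,000 → met
4. condition 'provides memory care' holds; open plan-of-correction items 7 > 4 → not met
5. infection-control audit 72 days ago vs limit 120 → met
6. elopement drill 814 days ago vs limit 730 → not met
7. condition 'has more than 50 beds' holds; resident-rights training 193 days ago vs limit 180 → not met
8. condition 'administers injections' does not hold → requirement n/a → met
9. dietary services review 871 days ago vs limit 730 → not met
10. resident bill of rights absent → not met
11. certified medication aides 1 < 5 → not met
12. state survey 260 days ago vs limit 365 → met
Not met: 1, 4, 6, 7, 9, 10, 11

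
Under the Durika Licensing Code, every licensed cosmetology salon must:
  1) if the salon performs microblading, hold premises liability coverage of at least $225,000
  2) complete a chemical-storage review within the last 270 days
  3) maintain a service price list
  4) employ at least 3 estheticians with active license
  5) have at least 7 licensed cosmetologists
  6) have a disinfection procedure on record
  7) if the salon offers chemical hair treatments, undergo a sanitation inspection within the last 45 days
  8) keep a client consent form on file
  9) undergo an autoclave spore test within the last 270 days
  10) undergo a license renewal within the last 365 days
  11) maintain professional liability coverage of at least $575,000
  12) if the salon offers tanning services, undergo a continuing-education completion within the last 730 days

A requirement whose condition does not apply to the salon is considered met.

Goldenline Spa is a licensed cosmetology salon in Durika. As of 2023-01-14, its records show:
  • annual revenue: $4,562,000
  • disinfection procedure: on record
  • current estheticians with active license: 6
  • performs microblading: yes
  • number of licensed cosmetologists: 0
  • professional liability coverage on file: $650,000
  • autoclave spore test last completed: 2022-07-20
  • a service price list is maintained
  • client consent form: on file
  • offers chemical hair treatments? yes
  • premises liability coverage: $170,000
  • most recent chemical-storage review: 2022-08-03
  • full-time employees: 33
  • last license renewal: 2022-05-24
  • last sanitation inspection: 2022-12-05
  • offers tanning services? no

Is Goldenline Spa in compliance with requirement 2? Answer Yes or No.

Yes

2. chemical-storage review 164 days ago vs limit 270 → met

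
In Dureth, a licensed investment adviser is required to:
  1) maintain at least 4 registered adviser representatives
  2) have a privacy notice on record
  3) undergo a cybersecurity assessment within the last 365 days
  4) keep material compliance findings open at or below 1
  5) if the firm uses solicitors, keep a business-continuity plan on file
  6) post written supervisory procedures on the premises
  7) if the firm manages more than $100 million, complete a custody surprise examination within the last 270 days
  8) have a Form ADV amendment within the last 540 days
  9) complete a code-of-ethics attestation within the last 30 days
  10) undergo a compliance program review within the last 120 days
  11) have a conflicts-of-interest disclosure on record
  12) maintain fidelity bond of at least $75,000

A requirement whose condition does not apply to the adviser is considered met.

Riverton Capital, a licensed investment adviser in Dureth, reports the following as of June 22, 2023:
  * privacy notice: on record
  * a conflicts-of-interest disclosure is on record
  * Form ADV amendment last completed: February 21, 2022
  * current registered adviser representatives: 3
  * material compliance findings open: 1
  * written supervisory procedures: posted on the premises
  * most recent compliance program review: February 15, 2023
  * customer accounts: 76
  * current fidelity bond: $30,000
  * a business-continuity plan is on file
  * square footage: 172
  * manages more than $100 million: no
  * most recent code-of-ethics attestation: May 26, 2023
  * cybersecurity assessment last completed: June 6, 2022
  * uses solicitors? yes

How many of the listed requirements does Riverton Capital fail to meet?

1. registered adviser representatives 3 < 4 → not met
2. privacy notice present → met
3. cybersecurity assessment 381 days ago vs limit 365 → not met
4. material compliance findings open 1 ≤ 1 → met
5. condition 'uses solicitors' holds; business-continuity plan present → met
6. written supervisory procedures present → met
7. condition 'manages more than $100 million' does not hold → requirement n/a → met
8. Form ADV amendment 486 days ago vs limit 540 → met
9. code-of-ethics attestation 27 days ago vs limit 30 → met
10. compliance program review 127 days ago vs limit 120 → not met
11. conflicts-of-interest disclosure present → met
12. fidelity bond $30,000 < $75,000 → not met
Not met: 4 of 12

4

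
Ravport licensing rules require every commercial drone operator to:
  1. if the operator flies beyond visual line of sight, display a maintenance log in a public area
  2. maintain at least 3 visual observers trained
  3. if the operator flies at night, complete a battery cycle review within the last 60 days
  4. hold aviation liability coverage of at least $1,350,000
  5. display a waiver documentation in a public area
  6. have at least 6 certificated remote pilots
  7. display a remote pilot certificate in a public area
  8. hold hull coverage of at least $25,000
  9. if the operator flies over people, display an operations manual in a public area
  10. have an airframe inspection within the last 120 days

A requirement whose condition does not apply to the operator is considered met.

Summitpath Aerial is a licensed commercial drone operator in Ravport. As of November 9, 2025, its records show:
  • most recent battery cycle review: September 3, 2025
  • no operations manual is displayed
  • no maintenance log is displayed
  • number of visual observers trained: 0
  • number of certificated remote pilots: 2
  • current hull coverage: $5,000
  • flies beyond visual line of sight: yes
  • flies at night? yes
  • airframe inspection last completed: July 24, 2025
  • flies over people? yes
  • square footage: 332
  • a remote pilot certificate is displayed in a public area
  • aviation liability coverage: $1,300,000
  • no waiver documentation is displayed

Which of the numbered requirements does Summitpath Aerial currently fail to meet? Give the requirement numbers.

1, 2, 3, 4, 5, 6, 8, 9

1. condition 'flies beyond visual line of sight' holds; maintenance log absent → not met
2. visual observers trained 0 < 3 → not met
3. condition 'flies at night' holds; battery cycle review 67 days ago vs limit 60 → not met
4. aviation liability coverage $1,300,000 < $1,350,000 → not met
5. waiver documentation absent → not met
6. certificated remote pilots 2 < 6 → not met
7. remote pilot certificate present → met
8. hull coverage $5,000 < $25,000 → not met
9. condition 'flies over people' holds; operations manual absent → not met
10. airframe inspection 108 days ago vs limit 120 → met
Not met: 1, 2, 3, 4, 5, 6, 8, 9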